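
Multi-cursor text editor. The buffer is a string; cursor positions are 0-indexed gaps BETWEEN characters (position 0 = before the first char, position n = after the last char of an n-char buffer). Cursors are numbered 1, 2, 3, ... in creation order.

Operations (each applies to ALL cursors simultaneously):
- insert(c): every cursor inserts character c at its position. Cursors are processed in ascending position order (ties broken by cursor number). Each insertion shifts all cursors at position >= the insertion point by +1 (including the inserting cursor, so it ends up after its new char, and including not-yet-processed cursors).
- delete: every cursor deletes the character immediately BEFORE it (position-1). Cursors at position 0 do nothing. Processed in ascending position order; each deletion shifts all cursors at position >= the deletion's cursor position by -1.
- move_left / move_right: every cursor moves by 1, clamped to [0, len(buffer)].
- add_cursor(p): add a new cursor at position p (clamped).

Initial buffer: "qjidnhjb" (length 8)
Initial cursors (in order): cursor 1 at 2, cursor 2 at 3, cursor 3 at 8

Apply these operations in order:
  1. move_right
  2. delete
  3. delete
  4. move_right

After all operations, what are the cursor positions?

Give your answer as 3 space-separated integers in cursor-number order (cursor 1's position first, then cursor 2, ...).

Answer: 1 1 2

Derivation:
After op 1 (move_right): buffer="qjidnhjb" (len 8), cursors c1@3 c2@4 c3@8, authorship ........
After op 2 (delete): buffer="qjnhj" (len 5), cursors c1@2 c2@2 c3@5, authorship .....
After op 3 (delete): buffer="nh" (len 2), cursors c1@0 c2@0 c3@2, authorship ..
After op 4 (move_right): buffer="nh" (len 2), cursors c1@1 c2@1 c3@2, authorship ..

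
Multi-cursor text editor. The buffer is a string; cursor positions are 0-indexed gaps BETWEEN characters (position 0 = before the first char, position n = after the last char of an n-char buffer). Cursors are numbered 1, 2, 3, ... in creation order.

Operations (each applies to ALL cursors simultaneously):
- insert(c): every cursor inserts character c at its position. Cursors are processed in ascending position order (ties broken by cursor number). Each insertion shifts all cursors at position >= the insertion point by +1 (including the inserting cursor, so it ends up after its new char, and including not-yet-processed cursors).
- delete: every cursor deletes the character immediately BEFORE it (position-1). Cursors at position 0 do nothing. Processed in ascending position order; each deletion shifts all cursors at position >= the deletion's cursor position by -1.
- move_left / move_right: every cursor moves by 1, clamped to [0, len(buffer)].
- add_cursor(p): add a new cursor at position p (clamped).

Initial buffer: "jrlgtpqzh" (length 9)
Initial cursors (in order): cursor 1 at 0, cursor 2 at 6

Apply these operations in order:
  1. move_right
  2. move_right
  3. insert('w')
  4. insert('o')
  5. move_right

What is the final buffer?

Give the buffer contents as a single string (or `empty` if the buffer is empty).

Answer: jrwolgtpqzwoh

Derivation:
After op 1 (move_right): buffer="jrlgtpqzh" (len 9), cursors c1@1 c2@7, authorship .........
After op 2 (move_right): buffer="jrlgtpqzh" (len 9), cursors c1@2 c2@8, authorship .........
After op 3 (insert('w')): buffer="jrwlgtpqzwh" (len 11), cursors c1@3 c2@10, authorship ..1......2.
After op 4 (insert('o')): buffer="jrwolgtpqzwoh" (len 13), cursors c1@4 c2@12, authorship ..11......22.
After op 5 (move_right): buffer="jrwolgtpqzwoh" (len 13), cursors c1@5 c2@13, authorship ..11......22.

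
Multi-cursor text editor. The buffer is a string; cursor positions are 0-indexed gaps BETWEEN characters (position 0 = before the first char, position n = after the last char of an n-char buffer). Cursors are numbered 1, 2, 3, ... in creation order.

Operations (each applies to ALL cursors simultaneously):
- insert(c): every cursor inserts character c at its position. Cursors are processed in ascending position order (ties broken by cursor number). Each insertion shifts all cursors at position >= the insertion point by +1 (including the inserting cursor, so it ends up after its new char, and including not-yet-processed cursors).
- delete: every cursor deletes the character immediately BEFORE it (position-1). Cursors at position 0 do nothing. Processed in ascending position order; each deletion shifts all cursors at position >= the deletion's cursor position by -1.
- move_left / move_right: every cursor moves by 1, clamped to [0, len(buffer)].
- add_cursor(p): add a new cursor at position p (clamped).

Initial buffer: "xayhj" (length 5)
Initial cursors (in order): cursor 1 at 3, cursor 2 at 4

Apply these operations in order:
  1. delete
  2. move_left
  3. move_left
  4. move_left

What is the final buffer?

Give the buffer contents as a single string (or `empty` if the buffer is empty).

Answer: xaj

Derivation:
After op 1 (delete): buffer="xaj" (len 3), cursors c1@2 c2@2, authorship ...
After op 2 (move_left): buffer="xaj" (len 3), cursors c1@1 c2@1, authorship ...
After op 3 (move_left): buffer="xaj" (len 3), cursors c1@0 c2@0, authorship ...
After op 4 (move_left): buffer="xaj" (len 3), cursors c1@0 c2@0, authorship ...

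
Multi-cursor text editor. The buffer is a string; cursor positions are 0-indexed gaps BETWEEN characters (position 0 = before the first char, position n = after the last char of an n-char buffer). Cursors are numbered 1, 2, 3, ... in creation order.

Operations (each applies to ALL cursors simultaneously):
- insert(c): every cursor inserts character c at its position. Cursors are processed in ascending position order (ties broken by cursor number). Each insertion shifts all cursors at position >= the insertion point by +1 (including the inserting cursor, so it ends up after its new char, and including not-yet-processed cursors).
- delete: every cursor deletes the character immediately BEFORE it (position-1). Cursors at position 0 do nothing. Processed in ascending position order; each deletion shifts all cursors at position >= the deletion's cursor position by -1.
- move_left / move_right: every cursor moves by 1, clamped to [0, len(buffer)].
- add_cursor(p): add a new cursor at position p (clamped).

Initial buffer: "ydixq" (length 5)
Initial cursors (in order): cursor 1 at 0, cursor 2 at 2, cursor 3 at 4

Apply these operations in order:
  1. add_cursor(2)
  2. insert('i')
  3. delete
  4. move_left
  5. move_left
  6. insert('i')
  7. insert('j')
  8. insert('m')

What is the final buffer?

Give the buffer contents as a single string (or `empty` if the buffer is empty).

Answer: iiijjjmmmydijmixq

Derivation:
After op 1 (add_cursor(2)): buffer="ydixq" (len 5), cursors c1@0 c2@2 c4@2 c3@4, authorship .....
After op 2 (insert('i')): buffer="iydiiixiq" (len 9), cursors c1@1 c2@5 c4@5 c3@8, authorship 1..24..3.
After op 3 (delete): buffer="ydixq" (len 5), cursors c1@0 c2@2 c4@2 c3@4, authorship .....
After op 4 (move_left): buffer="ydixq" (len 5), cursors c1@0 c2@1 c4@1 c3@3, authorship .....
After op 5 (move_left): buffer="ydixq" (len 5), cursors c1@0 c2@0 c4@0 c3@2, authorship .....
After op 6 (insert('i')): buffer="iiiydiixq" (len 9), cursors c1@3 c2@3 c4@3 c3@6, authorship 124..3...
After op 7 (insert('j')): buffer="iiijjjydijixq" (len 13), cursors c1@6 c2@6 c4@6 c3@10, authorship 124124..33...
After op 8 (insert('m')): buffer="iiijjjmmmydijmixq" (len 17), cursors c1@9 c2@9 c4@9 c3@14, authorship 124124124..333...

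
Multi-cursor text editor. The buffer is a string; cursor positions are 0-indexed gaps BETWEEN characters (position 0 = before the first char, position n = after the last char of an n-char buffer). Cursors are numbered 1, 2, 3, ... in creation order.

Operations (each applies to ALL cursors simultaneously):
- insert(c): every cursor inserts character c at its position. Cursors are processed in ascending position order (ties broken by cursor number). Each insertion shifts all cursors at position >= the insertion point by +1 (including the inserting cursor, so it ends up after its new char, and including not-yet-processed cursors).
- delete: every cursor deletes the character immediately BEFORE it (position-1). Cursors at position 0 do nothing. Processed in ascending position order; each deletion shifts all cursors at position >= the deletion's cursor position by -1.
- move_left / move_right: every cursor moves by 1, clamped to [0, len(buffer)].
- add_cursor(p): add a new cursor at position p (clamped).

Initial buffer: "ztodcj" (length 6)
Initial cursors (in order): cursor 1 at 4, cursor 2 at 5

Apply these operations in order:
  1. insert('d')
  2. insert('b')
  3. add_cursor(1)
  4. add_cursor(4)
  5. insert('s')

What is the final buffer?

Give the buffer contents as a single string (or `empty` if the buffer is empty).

Answer: zstodsdbscdbsj

Derivation:
After op 1 (insert('d')): buffer="ztoddcdj" (len 8), cursors c1@5 c2@7, authorship ....1.2.
After op 2 (insert('b')): buffer="ztoddbcdbj" (len 10), cursors c1@6 c2@9, authorship ....11.22.
After op 3 (add_cursor(1)): buffer="ztoddbcdbj" (len 10), cursors c3@1 c1@6 c2@9, authorship ....11.22.
After op 4 (add_cursor(4)): buffer="ztoddbcdbj" (len 10), cursors c3@1 c4@4 c1@6 c2@9, authorship ....11.22.
After op 5 (insert('s')): buffer="zstodsdbscdbsj" (len 14), cursors c3@2 c4@6 c1@9 c2@13, authorship .3...4111.222.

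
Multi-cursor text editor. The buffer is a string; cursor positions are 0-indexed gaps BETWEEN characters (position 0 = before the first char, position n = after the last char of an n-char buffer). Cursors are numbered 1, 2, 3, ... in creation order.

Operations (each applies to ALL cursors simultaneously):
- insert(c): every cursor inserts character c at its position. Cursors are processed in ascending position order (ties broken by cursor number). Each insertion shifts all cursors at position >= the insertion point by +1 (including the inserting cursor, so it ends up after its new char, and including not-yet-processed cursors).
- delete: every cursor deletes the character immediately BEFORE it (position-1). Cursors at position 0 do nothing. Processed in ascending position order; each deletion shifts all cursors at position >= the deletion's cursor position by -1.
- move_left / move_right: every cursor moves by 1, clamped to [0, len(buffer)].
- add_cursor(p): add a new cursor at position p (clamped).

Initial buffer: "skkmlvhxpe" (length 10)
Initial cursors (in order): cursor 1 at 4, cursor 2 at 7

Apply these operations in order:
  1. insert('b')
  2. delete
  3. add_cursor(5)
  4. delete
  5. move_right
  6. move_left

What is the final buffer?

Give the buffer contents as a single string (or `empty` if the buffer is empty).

Answer: skkvxpe

Derivation:
After op 1 (insert('b')): buffer="skkmblvhbxpe" (len 12), cursors c1@5 c2@9, authorship ....1...2...
After op 2 (delete): buffer="skkmlvhxpe" (len 10), cursors c1@4 c2@7, authorship ..........
After op 3 (add_cursor(5)): buffer="skkmlvhxpe" (len 10), cursors c1@4 c3@5 c2@7, authorship ..........
After op 4 (delete): buffer="skkvxpe" (len 7), cursors c1@3 c3@3 c2@4, authorship .......
After op 5 (move_right): buffer="skkvxpe" (len 7), cursors c1@4 c3@4 c2@5, authorship .......
After op 6 (move_left): buffer="skkvxpe" (len 7), cursors c1@3 c3@3 c2@4, authorship .......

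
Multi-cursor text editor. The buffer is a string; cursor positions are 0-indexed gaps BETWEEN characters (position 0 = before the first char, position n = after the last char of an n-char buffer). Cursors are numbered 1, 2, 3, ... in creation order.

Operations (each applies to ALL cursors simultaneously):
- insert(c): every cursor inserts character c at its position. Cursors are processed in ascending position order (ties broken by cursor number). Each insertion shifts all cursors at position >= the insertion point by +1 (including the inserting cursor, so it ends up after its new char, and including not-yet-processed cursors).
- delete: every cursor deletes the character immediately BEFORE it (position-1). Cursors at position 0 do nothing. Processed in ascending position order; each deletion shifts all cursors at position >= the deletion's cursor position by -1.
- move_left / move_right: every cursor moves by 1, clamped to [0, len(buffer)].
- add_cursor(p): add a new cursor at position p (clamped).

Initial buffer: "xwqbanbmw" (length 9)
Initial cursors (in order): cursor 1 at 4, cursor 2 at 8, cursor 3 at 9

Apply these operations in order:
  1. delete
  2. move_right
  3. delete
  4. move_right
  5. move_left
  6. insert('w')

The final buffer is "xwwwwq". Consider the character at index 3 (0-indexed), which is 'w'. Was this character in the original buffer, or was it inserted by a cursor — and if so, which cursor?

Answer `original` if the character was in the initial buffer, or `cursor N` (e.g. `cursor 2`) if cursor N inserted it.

After op 1 (delete): buffer="xwqanb" (len 6), cursors c1@3 c2@6 c3@6, authorship ......
After op 2 (move_right): buffer="xwqanb" (len 6), cursors c1@4 c2@6 c3@6, authorship ......
After op 3 (delete): buffer="xwq" (len 3), cursors c1@3 c2@3 c3@3, authorship ...
After op 4 (move_right): buffer="xwq" (len 3), cursors c1@3 c2@3 c3@3, authorship ...
After op 5 (move_left): buffer="xwq" (len 3), cursors c1@2 c2@2 c3@2, authorship ...
After op 6 (insert('w')): buffer="xwwwwq" (len 6), cursors c1@5 c2@5 c3@5, authorship ..123.
Authorship (.=original, N=cursor N): . . 1 2 3 .
Index 3: author = 2

Answer: cursor 2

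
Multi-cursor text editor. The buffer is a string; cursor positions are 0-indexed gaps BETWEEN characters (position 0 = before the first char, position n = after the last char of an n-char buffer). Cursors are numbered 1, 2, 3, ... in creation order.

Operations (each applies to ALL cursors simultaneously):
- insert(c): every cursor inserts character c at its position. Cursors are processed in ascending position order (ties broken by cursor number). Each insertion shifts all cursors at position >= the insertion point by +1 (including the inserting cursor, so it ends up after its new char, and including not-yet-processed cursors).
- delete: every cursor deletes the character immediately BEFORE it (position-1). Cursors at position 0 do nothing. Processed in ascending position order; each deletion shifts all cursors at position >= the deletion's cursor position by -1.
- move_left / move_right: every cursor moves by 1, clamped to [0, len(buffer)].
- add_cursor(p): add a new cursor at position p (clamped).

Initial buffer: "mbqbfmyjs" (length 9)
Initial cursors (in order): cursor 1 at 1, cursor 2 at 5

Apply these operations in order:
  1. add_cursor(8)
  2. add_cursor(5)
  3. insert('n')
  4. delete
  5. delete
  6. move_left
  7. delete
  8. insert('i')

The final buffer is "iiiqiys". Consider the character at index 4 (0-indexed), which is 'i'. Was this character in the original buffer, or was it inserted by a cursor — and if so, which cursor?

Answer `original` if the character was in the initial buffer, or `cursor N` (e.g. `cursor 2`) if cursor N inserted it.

After op 1 (add_cursor(8)): buffer="mbqbfmyjs" (len 9), cursors c1@1 c2@5 c3@8, authorship .........
After op 2 (add_cursor(5)): buffer="mbqbfmyjs" (len 9), cursors c1@1 c2@5 c4@5 c3@8, authorship .........
After op 3 (insert('n')): buffer="mnbqbfnnmyjns" (len 13), cursors c1@2 c2@8 c4@8 c3@12, authorship .1....24...3.
After op 4 (delete): buffer="mbqbfmyjs" (len 9), cursors c1@1 c2@5 c4@5 c3@8, authorship .........
After op 5 (delete): buffer="bqmys" (len 5), cursors c1@0 c2@2 c4@2 c3@4, authorship .....
After op 6 (move_left): buffer="bqmys" (len 5), cursors c1@0 c2@1 c4@1 c3@3, authorship .....
After op 7 (delete): buffer="qys" (len 3), cursors c1@0 c2@0 c4@0 c3@1, authorship ...
After op 8 (insert('i')): buffer="iiiqiys" (len 7), cursors c1@3 c2@3 c4@3 c3@5, authorship 124.3..
Authorship (.=original, N=cursor N): 1 2 4 . 3 . .
Index 4: author = 3

Answer: cursor 3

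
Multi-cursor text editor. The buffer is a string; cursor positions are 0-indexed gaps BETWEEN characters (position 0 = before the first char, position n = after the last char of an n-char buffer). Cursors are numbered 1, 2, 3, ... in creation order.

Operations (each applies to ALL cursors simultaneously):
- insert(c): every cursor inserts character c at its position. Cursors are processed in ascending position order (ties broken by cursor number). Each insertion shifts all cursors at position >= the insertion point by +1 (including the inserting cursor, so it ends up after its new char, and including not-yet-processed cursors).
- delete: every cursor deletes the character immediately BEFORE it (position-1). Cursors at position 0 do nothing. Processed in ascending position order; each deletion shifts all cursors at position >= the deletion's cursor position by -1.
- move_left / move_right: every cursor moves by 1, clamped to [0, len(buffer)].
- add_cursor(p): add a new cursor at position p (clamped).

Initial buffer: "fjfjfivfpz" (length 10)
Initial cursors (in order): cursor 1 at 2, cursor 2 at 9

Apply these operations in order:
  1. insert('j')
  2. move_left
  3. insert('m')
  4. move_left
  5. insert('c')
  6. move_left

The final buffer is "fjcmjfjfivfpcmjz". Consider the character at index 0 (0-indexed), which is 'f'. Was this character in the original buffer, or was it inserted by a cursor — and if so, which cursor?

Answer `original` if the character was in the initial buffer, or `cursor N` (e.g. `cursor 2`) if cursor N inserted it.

Answer: original

Derivation:
After op 1 (insert('j')): buffer="fjjfjfivfpjz" (len 12), cursors c1@3 c2@11, authorship ..1.......2.
After op 2 (move_left): buffer="fjjfjfivfpjz" (len 12), cursors c1@2 c2@10, authorship ..1.......2.
After op 3 (insert('m')): buffer="fjmjfjfivfpmjz" (len 14), cursors c1@3 c2@12, authorship ..11.......22.
After op 4 (move_left): buffer="fjmjfjfivfpmjz" (len 14), cursors c1@2 c2@11, authorship ..11.......22.
After op 5 (insert('c')): buffer="fjcmjfjfivfpcmjz" (len 16), cursors c1@3 c2@13, authorship ..111.......222.
After op 6 (move_left): buffer="fjcmjfjfivfpcmjz" (len 16), cursors c1@2 c2@12, authorship ..111.......222.
Authorship (.=original, N=cursor N): . . 1 1 1 . . . . . . . 2 2 2 .
Index 0: author = original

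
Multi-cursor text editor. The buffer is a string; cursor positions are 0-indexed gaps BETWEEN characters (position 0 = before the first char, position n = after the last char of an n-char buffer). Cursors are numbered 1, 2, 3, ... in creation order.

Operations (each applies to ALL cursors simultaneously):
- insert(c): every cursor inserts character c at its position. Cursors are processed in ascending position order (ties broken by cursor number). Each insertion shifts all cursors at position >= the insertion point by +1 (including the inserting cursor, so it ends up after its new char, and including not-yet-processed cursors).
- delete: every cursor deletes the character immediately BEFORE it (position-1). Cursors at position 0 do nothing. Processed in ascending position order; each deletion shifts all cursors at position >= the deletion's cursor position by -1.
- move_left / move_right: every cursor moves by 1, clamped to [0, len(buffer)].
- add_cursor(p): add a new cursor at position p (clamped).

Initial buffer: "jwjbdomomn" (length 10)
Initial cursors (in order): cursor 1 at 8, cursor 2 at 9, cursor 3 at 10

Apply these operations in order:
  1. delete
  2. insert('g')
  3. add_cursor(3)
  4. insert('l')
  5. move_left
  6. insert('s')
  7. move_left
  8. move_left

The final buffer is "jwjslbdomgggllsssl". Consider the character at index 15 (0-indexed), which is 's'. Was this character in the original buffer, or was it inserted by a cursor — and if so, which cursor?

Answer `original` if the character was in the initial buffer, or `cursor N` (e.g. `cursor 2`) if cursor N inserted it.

After op 1 (delete): buffer="jwjbdom" (len 7), cursors c1@7 c2@7 c3@7, authorship .......
After op 2 (insert('g')): buffer="jwjbdomggg" (len 10), cursors c1@10 c2@10 c3@10, authorship .......123
After op 3 (add_cursor(3)): buffer="jwjbdomggg" (len 10), cursors c4@3 c1@10 c2@10 c3@10, authorship .......123
After op 4 (insert('l')): buffer="jwjlbdomggglll" (len 14), cursors c4@4 c1@14 c2@14 c3@14, authorship ...4....123123
After op 5 (move_left): buffer="jwjlbdomggglll" (len 14), cursors c4@3 c1@13 c2@13 c3@13, authorship ...4....123123
After op 6 (insert('s')): buffer="jwjslbdomgggllsssl" (len 18), cursors c4@4 c1@17 c2@17 c3@17, authorship ...44....123121233
After op 7 (move_left): buffer="jwjslbdomgggllsssl" (len 18), cursors c4@3 c1@16 c2@16 c3@16, authorship ...44....123121233
After op 8 (move_left): buffer="jwjslbdomgggllsssl" (len 18), cursors c4@2 c1@15 c2@15 c3@15, authorship ...44....123121233
Authorship (.=original, N=cursor N): . . . 4 4 . . . . 1 2 3 1 2 1 2 3 3
Index 15: author = 2

Answer: cursor 2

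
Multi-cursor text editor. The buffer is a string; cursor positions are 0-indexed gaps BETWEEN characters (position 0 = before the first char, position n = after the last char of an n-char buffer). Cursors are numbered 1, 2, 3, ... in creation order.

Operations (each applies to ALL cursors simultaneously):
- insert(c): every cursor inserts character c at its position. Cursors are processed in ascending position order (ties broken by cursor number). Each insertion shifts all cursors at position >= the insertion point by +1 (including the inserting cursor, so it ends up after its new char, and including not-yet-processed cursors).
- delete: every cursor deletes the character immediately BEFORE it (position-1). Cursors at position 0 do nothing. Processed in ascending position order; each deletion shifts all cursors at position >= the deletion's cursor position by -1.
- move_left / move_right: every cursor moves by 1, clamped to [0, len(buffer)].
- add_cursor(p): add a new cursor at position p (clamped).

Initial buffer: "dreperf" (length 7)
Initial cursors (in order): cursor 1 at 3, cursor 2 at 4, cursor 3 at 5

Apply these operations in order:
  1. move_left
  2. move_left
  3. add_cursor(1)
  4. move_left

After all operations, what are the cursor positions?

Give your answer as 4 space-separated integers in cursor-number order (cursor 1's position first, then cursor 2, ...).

Answer: 0 1 2 0

Derivation:
After op 1 (move_left): buffer="dreperf" (len 7), cursors c1@2 c2@3 c3@4, authorship .......
After op 2 (move_left): buffer="dreperf" (len 7), cursors c1@1 c2@2 c3@3, authorship .......
After op 3 (add_cursor(1)): buffer="dreperf" (len 7), cursors c1@1 c4@1 c2@2 c3@3, authorship .......
After op 4 (move_left): buffer="dreperf" (len 7), cursors c1@0 c4@0 c2@1 c3@2, authorship .......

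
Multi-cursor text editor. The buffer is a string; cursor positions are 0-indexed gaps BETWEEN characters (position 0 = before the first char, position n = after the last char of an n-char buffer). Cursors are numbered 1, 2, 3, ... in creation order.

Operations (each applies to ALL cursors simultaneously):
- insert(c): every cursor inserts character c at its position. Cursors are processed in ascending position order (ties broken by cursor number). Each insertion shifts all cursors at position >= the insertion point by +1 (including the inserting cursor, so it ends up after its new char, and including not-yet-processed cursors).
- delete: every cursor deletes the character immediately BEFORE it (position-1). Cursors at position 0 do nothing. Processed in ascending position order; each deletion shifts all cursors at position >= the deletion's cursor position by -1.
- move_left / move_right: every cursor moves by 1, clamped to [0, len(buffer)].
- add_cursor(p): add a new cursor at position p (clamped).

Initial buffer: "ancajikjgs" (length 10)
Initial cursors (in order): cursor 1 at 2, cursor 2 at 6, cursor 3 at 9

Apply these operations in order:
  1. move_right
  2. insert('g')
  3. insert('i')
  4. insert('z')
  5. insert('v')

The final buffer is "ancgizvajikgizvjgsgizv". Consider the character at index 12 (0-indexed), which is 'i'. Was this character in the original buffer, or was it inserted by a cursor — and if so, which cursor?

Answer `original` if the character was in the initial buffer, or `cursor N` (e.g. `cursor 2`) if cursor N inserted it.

Answer: cursor 2

Derivation:
After op 1 (move_right): buffer="ancajikjgs" (len 10), cursors c1@3 c2@7 c3@10, authorship ..........
After op 2 (insert('g')): buffer="ancgajikgjgsg" (len 13), cursors c1@4 c2@9 c3@13, authorship ...1....2...3
After op 3 (insert('i')): buffer="ancgiajikgijgsgi" (len 16), cursors c1@5 c2@11 c3@16, authorship ...11....22...33
After op 4 (insert('z')): buffer="ancgizajikgizjgsgiz" (len 19), cursors c1@6 c2@13 c3@19, authorship ...111....222...333
After op 5 (insert('v')): buffer="ancgizvajikgizvjgsgizv" (len 22), cursors c1@7 c2@15 c3@22, authorship ...1111....2222...3333
Authorship (.=original, N=cursor N): . . . 1 1 1 1 . . . . 2 2 2 2 . . . 3 3 3 3
Index 12: author = 2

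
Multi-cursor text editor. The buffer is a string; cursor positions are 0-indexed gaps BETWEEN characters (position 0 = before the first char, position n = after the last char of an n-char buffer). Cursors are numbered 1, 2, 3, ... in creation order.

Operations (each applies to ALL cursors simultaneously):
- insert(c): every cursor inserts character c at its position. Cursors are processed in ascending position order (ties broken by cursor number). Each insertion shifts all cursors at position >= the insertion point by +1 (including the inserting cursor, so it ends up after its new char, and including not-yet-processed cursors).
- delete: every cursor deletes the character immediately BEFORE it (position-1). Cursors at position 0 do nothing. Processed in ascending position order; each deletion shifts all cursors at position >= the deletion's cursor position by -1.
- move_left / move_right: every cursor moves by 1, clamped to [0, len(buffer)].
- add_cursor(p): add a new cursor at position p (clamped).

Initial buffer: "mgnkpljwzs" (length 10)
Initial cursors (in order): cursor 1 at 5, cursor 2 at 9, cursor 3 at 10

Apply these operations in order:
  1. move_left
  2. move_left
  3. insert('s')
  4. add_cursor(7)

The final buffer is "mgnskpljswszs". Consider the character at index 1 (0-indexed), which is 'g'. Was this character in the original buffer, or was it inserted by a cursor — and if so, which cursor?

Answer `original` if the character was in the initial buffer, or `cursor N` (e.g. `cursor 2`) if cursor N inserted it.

Answer: original

Derivation:
After op 1 (move_left): buffer="mgnkpljwzs" (len 10), cursors c1@4 c2@8 c3@9, authorship ..........
After op 2 (move_left): buffer="mgnkpljwzs" (len 10), cursors c1@3 c2@7 c3@8, authorship ..........
After op 3 (insert('s')): buffer="mgnskpljswszs" (len 13), cursors c1@4 c2@9 c3@11, authorship ...1....2.3..
After op 4 (add_cursor(7)): buffer="mgnskpljswszs" (len 13), cursors c1@4 c4@7 c2@9 c3@11, authorship ...1....2.3..
Authorship (.=original, N=cursor N): . . . 1 . . . . 2 . 3 . .
Index 1: author = original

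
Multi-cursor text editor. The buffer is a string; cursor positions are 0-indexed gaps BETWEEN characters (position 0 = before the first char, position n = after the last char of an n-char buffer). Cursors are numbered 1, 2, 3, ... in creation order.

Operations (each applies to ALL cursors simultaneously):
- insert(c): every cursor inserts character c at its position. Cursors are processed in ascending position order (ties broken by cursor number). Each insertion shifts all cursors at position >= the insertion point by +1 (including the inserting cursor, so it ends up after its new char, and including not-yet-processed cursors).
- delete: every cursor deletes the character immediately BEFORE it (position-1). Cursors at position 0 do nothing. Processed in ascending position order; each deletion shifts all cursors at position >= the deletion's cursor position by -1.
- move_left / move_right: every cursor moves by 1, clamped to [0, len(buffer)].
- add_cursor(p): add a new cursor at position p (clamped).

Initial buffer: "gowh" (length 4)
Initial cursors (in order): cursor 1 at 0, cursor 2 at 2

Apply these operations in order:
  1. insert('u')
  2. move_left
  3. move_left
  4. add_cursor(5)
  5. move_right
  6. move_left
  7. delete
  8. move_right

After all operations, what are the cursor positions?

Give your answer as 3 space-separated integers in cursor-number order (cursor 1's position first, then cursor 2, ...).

After op 1 (insert('u')): buffer="ugouwh" (len 6), cursors c1@1 c2@4, authorship 1..2..
After op 2 (move_left): buffer="ugouwh" (len 6), cursors c1@0 c2@3, authorship 1..2..
After op 3 (move_left): buffer="ugouwh" (len 6), cursors c1@0 c2@2, authorship 1..2..
After op 4 (add_cursor(5)): buffer="ugouwh" (len 6), cursors c1@0 c2@2 c3@5, authorship 1..2..
After op 5 (move_right): buffer="ugouwh" (len 6), cursors c1@1 c2@3 c3@6, authorship 1..2..
After op 6 (move_left): buffer="ugouwh" (len 6), cursors c1@0 c2@2 c3@5, authorship 1..2..
After op 7 (delete): buffer="uouh" (len 4), cursors c1@0 c2@1 c3@3, authorship 1.2.
After op 8 (move_right): buffer="uouh" (len 4), cursors c1@1 c2@2 c3@4, authorship 1.2.

Answer: 1 2 4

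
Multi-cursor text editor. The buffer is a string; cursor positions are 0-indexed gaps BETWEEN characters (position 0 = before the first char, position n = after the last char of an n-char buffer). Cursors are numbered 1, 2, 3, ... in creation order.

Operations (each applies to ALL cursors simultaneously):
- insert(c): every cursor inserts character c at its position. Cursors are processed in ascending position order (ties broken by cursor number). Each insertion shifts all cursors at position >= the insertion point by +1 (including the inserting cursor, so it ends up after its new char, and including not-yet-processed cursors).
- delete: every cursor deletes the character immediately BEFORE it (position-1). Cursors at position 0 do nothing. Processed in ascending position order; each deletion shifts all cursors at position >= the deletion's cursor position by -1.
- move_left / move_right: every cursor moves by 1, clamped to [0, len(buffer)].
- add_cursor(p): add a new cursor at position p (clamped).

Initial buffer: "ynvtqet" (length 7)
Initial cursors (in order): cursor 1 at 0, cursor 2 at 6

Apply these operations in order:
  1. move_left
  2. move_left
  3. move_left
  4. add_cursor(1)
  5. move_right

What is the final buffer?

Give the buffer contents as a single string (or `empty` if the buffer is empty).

After op 1 (move_left): buffer="ynvtqet" (len 7), cursors c1@0 c2@5, authorship .......
After op 2 (move_left): buffer="ynvtqet" (len 7), cursors c1@0 c2@4, authorship .......
After op 3 (move_left): buffer="ynvtqet" (len 7), cursors c1@0 c2@3, authorship .......
After op 4 (add_cursor(1)): buffer="ynvtqet" (len 7), cursors c1@0 c3@1 c2@3, authorship .......
After op 5 (move_right): buffer="ynvtqet" (len 7), cursors c1@1 c3@2 c2@4, authorship .......

Answer: ynvtqet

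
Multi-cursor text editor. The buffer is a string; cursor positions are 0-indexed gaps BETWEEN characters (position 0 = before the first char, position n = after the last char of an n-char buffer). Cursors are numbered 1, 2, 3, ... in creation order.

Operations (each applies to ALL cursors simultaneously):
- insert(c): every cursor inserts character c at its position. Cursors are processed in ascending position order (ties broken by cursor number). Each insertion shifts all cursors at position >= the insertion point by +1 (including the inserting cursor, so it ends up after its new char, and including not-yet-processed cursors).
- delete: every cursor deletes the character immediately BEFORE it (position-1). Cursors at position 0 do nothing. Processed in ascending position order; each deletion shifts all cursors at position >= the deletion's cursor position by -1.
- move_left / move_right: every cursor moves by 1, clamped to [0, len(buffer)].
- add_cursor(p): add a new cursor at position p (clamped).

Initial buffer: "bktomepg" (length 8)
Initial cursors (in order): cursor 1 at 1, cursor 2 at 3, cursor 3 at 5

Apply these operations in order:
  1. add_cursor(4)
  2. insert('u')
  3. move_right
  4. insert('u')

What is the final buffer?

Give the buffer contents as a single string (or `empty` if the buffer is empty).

After op 1 (add_cursor(4)): buffer="bktomepg" (len 8), cursors c1@1 c2@3 c4@4 c3@5, authorship ........
After op 2 (insert('u')): buffer="buktuoumuepg" (len 12), cursors c1@2 c2@5 c4@7 c3@9, authorship .1..2.4.3...
After op 3 (move_right): buffer="buktuoumuepg" (len 12), cursors c1@3 c2@6 c4@8 c3@10, authorship .1..2.4.3...
After op 4 (insert('u')): buffer="bukutuouumuueupg" (len 16), cursors c1@4 c2@8 c4@11 c3@14, authorship .1.1.2.24.43.3..

Answer: bukutuouumuueupg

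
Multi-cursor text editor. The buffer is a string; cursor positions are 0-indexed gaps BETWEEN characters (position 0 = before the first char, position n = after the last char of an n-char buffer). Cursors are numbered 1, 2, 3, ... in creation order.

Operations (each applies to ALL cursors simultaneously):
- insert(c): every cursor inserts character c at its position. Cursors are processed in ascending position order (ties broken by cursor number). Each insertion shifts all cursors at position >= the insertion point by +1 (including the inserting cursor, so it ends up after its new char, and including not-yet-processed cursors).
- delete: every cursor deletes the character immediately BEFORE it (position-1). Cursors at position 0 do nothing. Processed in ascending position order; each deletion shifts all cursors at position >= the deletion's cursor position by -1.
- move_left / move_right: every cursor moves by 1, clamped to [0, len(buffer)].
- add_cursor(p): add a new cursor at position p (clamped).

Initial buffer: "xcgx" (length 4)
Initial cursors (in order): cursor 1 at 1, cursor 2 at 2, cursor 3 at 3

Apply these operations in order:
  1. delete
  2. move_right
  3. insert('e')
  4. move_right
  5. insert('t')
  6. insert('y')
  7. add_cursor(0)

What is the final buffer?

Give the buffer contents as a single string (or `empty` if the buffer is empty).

After op 1 (delete): buffer="x" (len 1), cursors c1@0 c2@0 c3@0, authorship .
After op 2 (move_right): buffer="x" (len 1), cursors c1@1 c2@1 c3@1, authorship .
After op 3 (insert('e')): buffer="xeee" (len 4), cursors c1@4 c2@4 c3@4, authorship .123
After op 4 (move_right): buffer="xeee" (len 4), cursors c1@4 c2@4 c3@4, authorship .123
After op 5 (insert('t')): buffer="xeeettt" (len 7), cursors c1@7 c2@7 c3@7, authorship .123123
After op 6 (insert('y')): buffer="xeeetttyyy" (len 10), cursors c1@10 c2@10 c3@10, authorship .123123123
After op 7 (add_cursor(0)): buffer="xeeetttyyy" (len 10), cursors c4@0 c1@10 c2@10 c3@10, authorship .123123123

Answer: xeeetttyyy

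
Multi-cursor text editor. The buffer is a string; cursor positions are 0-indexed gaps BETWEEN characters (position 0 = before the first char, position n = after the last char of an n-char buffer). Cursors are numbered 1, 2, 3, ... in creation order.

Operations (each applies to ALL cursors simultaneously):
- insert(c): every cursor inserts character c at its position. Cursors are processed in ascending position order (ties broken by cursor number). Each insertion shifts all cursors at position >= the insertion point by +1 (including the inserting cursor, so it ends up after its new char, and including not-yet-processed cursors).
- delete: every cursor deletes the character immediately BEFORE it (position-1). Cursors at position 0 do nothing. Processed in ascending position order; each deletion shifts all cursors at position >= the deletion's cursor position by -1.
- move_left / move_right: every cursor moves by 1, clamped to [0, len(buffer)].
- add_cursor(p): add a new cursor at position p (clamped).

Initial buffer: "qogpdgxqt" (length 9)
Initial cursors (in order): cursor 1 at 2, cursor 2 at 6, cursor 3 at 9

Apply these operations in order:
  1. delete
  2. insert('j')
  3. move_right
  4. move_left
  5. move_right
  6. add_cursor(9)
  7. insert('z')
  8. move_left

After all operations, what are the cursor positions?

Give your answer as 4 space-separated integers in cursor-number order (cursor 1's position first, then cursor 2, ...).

After op 1 (delete): buffer="qgpdxq" (len 6), cursors c1@1 c2@4 c3@6, authorship ......
After op 2 (insert('j')): buffer="qjgpdjxqj" (len 9), cursors c1@2 c2@6 c3@9, authorship .1...2..3
After op 3 (move_right): buffer="qjgpdjxqj" (len 9), cursors c1@3 c2@7 c3@9, authorship .1...2..3
After op 4 (move_left): buffer="qjgpdjxqj" (len 9), cursors c1@2 c2@6 c3@8, authorship .1...2..3
After op 5 (move_right): buffer="qjgpdjxqj" (len 9), cursors c1@3 c2@7 c3@9, authorship .1...2..3
After op 6 (add_cursor(9)): buffer="qjgpdjxqj" (len 9), cursors c1@3 c2@7 c3@9 c4@9, authorship .1...2..3
After op 7 (insert('z')): buffer="qjgzpdjxzqjzz" (len 13), cursors c1@4 c2@9 c3@13 c4@13, authorship .1.1..2.2.334
After op 8 (move_left): buffer="qjgzpdjxzqjzz" (len 13), cursors c1@3 c2@8 c3@12 c4@12, authorship .1.1..2.2.334

Answer: 3 8 12 12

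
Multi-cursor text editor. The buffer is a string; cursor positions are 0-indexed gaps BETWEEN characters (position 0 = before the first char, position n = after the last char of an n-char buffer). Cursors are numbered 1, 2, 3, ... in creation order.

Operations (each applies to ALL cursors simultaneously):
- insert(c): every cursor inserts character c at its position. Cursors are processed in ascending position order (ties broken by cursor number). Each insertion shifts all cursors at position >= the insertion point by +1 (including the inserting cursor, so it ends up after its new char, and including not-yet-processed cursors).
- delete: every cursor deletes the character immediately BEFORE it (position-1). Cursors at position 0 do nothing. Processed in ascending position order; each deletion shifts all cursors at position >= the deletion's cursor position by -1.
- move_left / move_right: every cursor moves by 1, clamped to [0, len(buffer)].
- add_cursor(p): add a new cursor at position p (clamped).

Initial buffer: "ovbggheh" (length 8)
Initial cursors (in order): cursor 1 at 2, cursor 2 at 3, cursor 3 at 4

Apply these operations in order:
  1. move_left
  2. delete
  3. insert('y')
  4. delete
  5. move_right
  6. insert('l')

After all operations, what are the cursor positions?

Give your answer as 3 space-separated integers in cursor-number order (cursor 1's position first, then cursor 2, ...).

Answer: 4 4 4

Derivation:
After op 1 (move_left): buffer="ovbggheh" (len 8), cursors c1@1 c2@2 c3@3, authorship ........
After op 2 (delete): buffer="ggheh" (len 5), cursors c1@0 c2@0 c3@0, authorship .....
After op 3 (insert('y')): buffer="yyyggheh" (len 8), cursors c1@3 c2@3 c3@3, authorship 123.....
After op 4 (delete): buffer="ggheh" (len 5), cursors c1@0 c2@0 c3@0, authorship .....
After op 5 (move_right): buffer="ggheh" (len 5), cursors c1@1 c2@1 c3@1, authorship .....
After op 6 (insert('l')): buffer="glllgheh" (len 8), cursors c1@4 c2@4 c3@4, authorship .123....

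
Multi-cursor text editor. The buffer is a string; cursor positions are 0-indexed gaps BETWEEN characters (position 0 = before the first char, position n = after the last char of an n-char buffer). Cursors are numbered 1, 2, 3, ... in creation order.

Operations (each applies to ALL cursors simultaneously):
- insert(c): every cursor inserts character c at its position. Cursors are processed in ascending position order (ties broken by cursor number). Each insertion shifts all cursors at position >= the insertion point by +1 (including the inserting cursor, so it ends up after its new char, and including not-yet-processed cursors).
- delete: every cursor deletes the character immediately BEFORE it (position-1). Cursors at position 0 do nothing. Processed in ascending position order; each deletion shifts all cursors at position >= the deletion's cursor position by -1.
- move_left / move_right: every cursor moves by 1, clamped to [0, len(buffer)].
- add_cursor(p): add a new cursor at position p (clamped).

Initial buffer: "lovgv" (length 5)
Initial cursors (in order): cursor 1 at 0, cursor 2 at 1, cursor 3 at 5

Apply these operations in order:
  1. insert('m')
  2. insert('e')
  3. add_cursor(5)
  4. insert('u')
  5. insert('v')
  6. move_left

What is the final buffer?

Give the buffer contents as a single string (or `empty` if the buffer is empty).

Answer: meuvlmeuuvvovgvmeuv

Derivation:
After op 1 (insert('m')): buffer="mlmovgvm" (len 8), cursors c1@1 c2@3 c3@8, authorship 1.2....3
After op 2 (insert('e')): buffer="melmeovgvme" (len 11), cursors c1@2 c2@5 c3@11, authorship 11.22....33
After op 3 (add_cursor(5)): buffer="melmeovgvme" (len 11), cursors c1@2 c2@5 c4@5 c3@11, authorship 11.22....33
After op 4 (insert('u')): buffer="meulmeuuovgvmeu" (len 15), cursors c1@3 c2@8 c4@8 c3@15, authorship 111.2224....333
After op 5 (insert('v')): buffer="meuvlmeuuvvovgvmeuv" (len 19), cursors c1@4 c2@11 c4@11 c3@19, authorship 1111.222424....3333
After op 6 (move_left): buffer="meuvlmeuuvvovgvmeuv" (len 19), cursors c1@3 c2@10 c4@10 c3@18, authorship 1111.222424....3333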